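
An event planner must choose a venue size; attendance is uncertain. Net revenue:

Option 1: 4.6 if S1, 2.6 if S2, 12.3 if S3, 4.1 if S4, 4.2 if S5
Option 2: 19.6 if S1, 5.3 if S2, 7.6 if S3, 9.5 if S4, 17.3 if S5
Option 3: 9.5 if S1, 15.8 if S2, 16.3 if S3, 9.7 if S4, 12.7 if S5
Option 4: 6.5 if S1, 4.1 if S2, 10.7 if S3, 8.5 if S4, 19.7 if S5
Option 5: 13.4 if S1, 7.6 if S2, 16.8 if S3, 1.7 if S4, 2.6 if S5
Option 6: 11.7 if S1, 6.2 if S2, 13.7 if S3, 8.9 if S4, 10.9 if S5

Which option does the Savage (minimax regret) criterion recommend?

Option 6

Column bests: S1=19.6, S2=15.8, S3=16.8, S4=9.7, S5=19.7.
Option 1 regrets: 15.0, 13.2, 4.5, 5.6, 15.5 → max 15.5
Option 2 regrets: 0.0, 10.5, 9.2, 0.2, 2.4 → max 10.5
Option 3 regrets: 10.1, 0.0, 0.5, 0.0, 7.0 → max 10.1
Option 4 regrets: 13.1, 11.7, 6.1, 1.2, 0.0 → max 13.1
Option 5 regrets: 6.2, 8.2, 0.0, 8.0, 17.1 → max 17.1
Option 6 regrets: 7.9, 9.6, 3.1, 0.8, 8.8 → max 9.6
Smallest max regret = 9.6 → Option 6.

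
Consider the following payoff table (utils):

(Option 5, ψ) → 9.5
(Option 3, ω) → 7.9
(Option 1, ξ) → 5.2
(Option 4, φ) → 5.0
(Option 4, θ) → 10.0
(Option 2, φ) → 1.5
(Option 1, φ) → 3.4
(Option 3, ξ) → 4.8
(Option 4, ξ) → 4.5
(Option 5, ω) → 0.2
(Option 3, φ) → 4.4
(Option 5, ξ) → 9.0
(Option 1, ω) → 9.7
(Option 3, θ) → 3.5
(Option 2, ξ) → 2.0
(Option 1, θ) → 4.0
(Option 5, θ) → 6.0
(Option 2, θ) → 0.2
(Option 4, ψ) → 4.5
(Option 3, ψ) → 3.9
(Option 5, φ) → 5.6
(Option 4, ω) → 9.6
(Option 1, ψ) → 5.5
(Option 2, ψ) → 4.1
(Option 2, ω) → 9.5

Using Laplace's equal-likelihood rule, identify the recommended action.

Row averages: Option 1=5.56, Option 2=3.46, Option 3=4.9, Option 4=6.72, Option 5=6.06
Highest average = 6.72 → Option 4.

Option 4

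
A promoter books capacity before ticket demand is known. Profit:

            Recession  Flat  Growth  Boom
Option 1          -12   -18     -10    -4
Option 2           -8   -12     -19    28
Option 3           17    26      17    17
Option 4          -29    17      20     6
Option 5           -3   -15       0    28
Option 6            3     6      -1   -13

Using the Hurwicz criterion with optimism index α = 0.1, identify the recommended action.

Option 1: 0.1·(-4) + 0.9·(-18) = -16.6
Option 2: 0.1·28 + 0.9·(-19) = -14.3
Option 3: 0.1·26 + 0.9·17 = 17.9
Option 4: 0.1·20 + 0.9·(-29) = -24.1
Option 5: 0.1·28 + 0.9·(-15) = -10.7
Option 6: 0.1·6 + 0.9·(-13) = -11.1
Highest Hurwicz score = 17.9 → Option 3.

Option 3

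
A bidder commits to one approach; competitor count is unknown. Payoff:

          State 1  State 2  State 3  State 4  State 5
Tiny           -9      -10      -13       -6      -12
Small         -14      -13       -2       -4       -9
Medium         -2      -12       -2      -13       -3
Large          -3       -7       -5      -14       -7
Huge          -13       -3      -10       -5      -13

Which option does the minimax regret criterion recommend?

Column bests: State 1=-2, State 2=-3, State 3=-2, State 4=-4, State 5=-3.
Tiny regrets: 7, 7, 11, 2, 9 → max 11
Small regrets: 12, 10, 0, 0, 6 → max 12
Medium regrets: 0, 9, 0, 9, 0 → max 9
Large regrets: 1, 4, 3, 10, 4 → max 10
Huge regrets: 11, 0, 8, 1, 10 → max 11
Smallest max regret = 9 → Medium.

Medium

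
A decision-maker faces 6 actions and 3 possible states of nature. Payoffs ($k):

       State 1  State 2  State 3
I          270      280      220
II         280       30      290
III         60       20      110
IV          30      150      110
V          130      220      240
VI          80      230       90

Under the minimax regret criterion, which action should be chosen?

I

Column bests: State 1=280, State 2=280, State 3=290.
I regrets: 10, 0, 70 → max 70
II regrets: 0, 250, 0 → max 250
III regrets: 220, 260, 180 → max 260
IV regrets: 250, 130, 180 → max 250
V regrets: 150, 60, 50 → max 150
VI regrets: 200, 50, 200 → max 200
Smallest max regret = 70 → I.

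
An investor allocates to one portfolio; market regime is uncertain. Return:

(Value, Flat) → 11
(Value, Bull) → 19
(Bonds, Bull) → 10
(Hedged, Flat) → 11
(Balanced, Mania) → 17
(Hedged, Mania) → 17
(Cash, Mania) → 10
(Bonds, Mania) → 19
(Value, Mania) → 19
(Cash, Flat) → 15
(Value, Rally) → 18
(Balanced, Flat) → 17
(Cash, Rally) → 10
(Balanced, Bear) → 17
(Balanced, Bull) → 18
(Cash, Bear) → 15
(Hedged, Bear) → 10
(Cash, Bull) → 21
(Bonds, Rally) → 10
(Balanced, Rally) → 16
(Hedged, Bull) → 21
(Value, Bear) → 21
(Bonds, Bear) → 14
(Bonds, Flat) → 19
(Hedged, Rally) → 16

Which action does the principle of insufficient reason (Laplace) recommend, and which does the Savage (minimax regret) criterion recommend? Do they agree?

Row averages: Balanced=17, Bonds=14.4, Hedged=15, Cash=14.2, Value=17.6
Highest average = 17.6 → Value.
Column bests: Bear=21, Flat=19, Bull=21, Rally=18, Mania=19.
Balanced regrets: 4, 2, 3, 2, 2 → max 4
Bonds regrets: 7, 0, 11, 8, 0 → max 11
Hedged regrets: 11, 8, 0, 2, 2 → max 11
Cash regrets: 6, 4, 0, 8, 9 → max 9
Value regrets: 0, 8, 2, 0, 0 → max 8
Smallest max regret = 4 → Balanced.

laplace → Value; minimax regret → Balanced (disagree)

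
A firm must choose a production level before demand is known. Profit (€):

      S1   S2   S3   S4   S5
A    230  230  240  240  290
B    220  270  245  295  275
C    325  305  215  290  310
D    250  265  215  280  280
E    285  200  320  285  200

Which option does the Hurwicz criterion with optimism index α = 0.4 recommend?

C

A: 0.4·290 + 0.6·230 = 254
B: 0.4·295 + 0.6·220 = 250
C: 0.4·325 + 0.6·215 = 259
D: 0.4·280 + 0.6·215 = 241
E: 0.4·320 + 0.6·200 = 248
Highest Hurwicz score = 259 → C.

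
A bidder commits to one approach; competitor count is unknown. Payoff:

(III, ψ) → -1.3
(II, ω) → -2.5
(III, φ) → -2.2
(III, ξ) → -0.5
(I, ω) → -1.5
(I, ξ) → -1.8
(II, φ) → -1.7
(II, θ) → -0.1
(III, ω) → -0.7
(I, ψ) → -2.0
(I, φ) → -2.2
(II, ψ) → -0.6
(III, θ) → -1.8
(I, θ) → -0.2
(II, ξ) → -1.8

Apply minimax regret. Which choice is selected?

I

Column bests: θ=-0.1, φ=-1.7, ψ=-0.6, ω=-0.7, ξ=-0.5.
I regrets: 0.1, 0.5, 1.4, 0.8, 1.3 → max 1.4
II regrets: 0.0, 0.0, 0.0, 1.8, 1.3 → max 1.8
III regrets: 1.7, 0.5, 0.7, 0.0, 0.0 → max 1.7
Smallest max regret = 1.4 → I.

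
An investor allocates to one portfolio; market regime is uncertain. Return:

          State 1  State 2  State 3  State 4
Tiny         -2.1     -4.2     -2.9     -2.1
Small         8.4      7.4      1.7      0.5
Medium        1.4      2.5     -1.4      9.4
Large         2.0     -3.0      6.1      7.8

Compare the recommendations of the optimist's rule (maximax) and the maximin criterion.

maximax → Medium; maximin → Small (disagree)

Row maxima: Tiny=-2.1, Small=8.4, Medium=9.4, Large=7.8
Best best-case = 9.4 → Medium.
Row minima: Tiny=-4.2, Small=0.5, Medium=-1.4, Large=-3.0
Best worst-case = 0.5 → Small.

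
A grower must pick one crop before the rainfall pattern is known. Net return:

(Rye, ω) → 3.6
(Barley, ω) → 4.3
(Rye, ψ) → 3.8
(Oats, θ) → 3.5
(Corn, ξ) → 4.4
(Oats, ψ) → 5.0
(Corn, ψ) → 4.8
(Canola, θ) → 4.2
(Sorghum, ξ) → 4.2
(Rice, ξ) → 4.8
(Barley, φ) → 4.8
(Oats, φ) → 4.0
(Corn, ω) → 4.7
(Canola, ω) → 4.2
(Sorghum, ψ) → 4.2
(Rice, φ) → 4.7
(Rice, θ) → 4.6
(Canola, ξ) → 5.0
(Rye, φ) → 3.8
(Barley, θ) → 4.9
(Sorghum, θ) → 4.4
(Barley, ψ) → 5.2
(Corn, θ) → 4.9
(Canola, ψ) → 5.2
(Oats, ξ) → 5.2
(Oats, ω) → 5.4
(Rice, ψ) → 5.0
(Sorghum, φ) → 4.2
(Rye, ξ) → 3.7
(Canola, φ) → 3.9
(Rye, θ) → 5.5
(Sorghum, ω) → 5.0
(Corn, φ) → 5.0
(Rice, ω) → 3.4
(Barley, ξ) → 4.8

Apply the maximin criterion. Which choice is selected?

Row minima: Rye=3.6, Sorghum=4.2, Oats=3.5, Rice=3.4, Canola=3.9, Barley=4.3, Corn=4.4
Best worst-case = 4.4 → Corn.

Corn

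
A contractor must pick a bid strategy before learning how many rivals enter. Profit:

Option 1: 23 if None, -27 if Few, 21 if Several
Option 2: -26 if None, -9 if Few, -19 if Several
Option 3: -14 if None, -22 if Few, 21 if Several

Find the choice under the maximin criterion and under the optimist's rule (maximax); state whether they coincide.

Row minima: Option 1=-27, Option 2=-26, Option 3=-22
Best worst-case = -22 → Option 3.
Row maxima: Option 1=23, Option 2=-9, Option 3=21
Best best-case = 23 → Option 1.

maximin → Option 3; maximax → Option 1 (disagree)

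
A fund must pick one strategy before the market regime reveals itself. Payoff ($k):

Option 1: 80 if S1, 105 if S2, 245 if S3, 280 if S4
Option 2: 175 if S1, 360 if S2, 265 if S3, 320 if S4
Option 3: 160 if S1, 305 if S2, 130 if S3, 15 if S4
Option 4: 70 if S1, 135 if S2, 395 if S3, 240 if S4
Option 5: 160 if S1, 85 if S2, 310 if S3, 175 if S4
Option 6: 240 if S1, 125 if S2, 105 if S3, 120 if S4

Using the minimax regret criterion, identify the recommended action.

Option 2

Column bests: S1=240, S2=360, S3=395, S4=320.
Option 1 regrets: 160, 255, 150, 40 → max 255
Option 2 regrets: 65, 0, 130, 0 → max 130
Option 3 regrets: 80, 55, 265, 305 → max 305
Option 4 regrets: 170, 225, 0, 80 → max 225
Option 5 regrets: 80, 275, 85, 145 → max 275
Option 6 regrets: 0, 235, 290, 200 → max 290
Smallest max regret = 130 → Option 2.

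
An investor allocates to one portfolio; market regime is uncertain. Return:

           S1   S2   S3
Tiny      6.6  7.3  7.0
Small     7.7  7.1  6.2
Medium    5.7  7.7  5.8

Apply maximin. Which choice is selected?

Row minima: Tiny=6.6, Small=6.2, Medium=5.7
Best worst-case = 6.6 → Tiny.

Tiny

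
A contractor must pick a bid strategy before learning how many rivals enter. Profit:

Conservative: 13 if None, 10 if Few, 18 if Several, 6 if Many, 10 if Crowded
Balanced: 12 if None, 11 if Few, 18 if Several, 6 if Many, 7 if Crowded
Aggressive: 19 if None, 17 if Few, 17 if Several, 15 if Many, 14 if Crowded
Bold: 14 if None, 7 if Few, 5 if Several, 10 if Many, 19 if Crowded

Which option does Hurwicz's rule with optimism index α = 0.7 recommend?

Aggressive

Conservative: 0.7·18 + 0.3·6 = 14.4
Balanced: 0.7·18 + 0.3·6 = 14.4
Aggressive: 0.7·19 + 0.3·14 = 17.5
Bold: 0.7·19 + 0.3·5 = 14.8
Highest Hurwicz score = 17.5 → Aggressive.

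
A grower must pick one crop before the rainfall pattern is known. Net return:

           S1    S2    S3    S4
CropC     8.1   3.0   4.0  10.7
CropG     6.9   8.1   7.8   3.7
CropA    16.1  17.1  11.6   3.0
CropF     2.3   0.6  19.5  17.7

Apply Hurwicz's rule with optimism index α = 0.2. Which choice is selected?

CropC: 0.2·10.7 + 0.8·3.0 = 4.54
CropG: 0.2·8.1 + 0.8·3.7 = 4.58
CropA: 0.2·17.1 + 0.8·3.0 = 5.82
CropF: 0.2·19.5 + 0.8·0.6 = 4.38
Highest Hurwicz score = 5.82 → CropA.

CropA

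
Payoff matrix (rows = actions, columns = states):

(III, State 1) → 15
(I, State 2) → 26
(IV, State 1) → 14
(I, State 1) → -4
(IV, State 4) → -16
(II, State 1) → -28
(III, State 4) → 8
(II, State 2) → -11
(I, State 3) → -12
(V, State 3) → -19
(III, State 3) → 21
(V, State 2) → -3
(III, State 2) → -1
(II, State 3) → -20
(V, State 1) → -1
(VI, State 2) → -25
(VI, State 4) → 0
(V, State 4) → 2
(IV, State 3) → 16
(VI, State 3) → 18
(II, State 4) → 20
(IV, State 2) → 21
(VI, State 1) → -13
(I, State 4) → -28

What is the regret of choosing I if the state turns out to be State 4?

48

Best payoff under State 4 is 20.
Regret = 20 − (-28) = 48.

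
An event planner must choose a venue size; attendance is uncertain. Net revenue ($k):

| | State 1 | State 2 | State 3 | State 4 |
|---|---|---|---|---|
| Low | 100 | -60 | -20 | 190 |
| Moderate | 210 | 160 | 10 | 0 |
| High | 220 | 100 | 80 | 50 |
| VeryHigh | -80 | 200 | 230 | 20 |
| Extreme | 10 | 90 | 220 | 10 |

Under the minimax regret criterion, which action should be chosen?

High

Column bests: State 1=220, State 2=200, State 3=230, State 4=190.
Low regrets: 120, 260, 250, 0 → max 260
Moderate regrets: 10, 40, 220, 190 → max 220
High regrets: 0, 100, 150, 140 → max 150
VeryHigh regrets: 300, 0, 0, 170 → max 300
Extreme regrets: 210, 110, 10, 180 → max 210
Smallest max regret = 150 → High.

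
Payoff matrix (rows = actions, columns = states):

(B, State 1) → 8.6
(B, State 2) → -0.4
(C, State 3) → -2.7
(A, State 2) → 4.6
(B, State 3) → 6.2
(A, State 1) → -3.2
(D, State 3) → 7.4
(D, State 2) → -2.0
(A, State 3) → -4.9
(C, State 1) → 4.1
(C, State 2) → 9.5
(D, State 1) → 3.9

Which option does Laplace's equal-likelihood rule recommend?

Row averages: A=-7/6, B=4.8, C=109/30, D=3.1
Highest average = 4.8 → B.

B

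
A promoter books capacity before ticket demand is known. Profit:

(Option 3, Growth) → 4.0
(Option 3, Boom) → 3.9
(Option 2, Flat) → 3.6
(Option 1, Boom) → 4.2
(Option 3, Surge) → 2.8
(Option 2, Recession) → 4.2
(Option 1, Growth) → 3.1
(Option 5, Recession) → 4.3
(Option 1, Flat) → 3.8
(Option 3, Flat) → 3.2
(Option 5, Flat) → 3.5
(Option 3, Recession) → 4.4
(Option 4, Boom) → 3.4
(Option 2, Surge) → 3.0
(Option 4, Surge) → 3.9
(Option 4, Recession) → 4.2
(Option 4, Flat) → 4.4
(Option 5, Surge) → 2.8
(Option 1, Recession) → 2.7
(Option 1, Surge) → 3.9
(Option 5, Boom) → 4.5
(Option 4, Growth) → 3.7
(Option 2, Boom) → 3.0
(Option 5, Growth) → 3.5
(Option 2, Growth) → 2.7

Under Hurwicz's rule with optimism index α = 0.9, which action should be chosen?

Option 5

Option 1: 0.9·4.2 + 0.1·2.7 = 4.05
Option 2: 0.9·4.2 + 0.1·2.7 = 4.05
Option 3: 0.9·4.4 + 0.1·2.8 = 4.24
Option 4: 0.9·4.4 + 0.1·3.4 = 4.3
Option 5: 0.9·4.5 + 0.1·2.8 = 4.33
Highest Hurwicz score = 4.33 → Option 5.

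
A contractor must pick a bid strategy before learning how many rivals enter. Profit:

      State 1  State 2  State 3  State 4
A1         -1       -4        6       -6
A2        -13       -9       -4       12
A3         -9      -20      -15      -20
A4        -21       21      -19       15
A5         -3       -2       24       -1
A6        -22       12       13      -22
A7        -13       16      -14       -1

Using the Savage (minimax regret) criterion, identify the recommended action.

Column bests: State 1=-1, State 2=21, State 3=24, State 4=15.
A1 regrets: 0, 25, 18, 21 → max 25
A2 regrets: 12, 30, 28, 3 → max 30
A3 regrets: 8, 41, 39, 35 → max 41
A4 regrets: 20, 0, 43, 0 → max 43
A5 regrets: 2, 23, 0, 16 → max 23
A6 regrets: 21, 9, 11, 37 → max 37
A7 regrets: 12, 5, 38, 16 → max 38
Smallest max regret = 23 → A5.

A5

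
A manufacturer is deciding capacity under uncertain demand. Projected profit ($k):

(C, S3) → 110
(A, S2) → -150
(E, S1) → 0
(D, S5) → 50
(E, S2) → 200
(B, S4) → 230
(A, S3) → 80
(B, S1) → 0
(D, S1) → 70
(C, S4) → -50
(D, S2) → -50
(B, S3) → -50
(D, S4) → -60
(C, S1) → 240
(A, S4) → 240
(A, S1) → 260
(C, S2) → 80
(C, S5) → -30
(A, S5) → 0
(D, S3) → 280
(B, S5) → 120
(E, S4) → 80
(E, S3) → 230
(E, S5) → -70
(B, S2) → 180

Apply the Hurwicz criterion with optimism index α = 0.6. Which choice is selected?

A: 0.6·260 + 0.4·(-150) = 96
B: 0.6·230 + 0.4·(-50) = 118
C: 0.6·240 + 0.4·(-50) = 124
D: 0.6·280 + 0.4·(-60) = 144
E: 0.6·230 + 0.4·(-70) = 110
Highest Hurwicz score = 144 → D.

D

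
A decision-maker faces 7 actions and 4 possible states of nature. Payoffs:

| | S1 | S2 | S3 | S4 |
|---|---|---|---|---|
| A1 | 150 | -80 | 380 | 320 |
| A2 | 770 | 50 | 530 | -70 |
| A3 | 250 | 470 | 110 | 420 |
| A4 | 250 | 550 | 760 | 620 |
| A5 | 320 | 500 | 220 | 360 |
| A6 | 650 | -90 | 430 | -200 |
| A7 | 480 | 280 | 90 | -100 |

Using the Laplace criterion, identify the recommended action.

A4

Row averages: A1=192.5, A2=320, A3=312.5, A4=545, A5=350, A6=197.5, A7=187.5
Highest average = 545 → A4.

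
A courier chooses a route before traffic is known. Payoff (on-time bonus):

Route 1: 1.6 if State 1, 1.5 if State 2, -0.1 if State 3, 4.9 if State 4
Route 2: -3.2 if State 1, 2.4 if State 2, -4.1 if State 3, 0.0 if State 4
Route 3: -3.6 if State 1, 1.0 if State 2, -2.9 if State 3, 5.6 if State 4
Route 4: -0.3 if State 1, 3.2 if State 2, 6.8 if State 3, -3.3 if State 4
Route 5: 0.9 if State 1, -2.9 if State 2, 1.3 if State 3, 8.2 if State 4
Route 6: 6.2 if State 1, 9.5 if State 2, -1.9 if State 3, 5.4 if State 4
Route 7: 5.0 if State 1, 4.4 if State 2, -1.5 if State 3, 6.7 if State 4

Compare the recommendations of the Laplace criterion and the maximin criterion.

laplace → Route 6; maximin → Route 1 (disagree)

Row averages: Route 1=1.975, Route 2=-1.225, Route 3=0.025, Route 4=1.6, Route 5=1.875, Route 6=4.8, Route 7=3.65
Highest average = 4.8 → Route 6.
Row minima: Route 1=-0.1, Route 2=-4.1, Route 3=-3.6, Route 4=-3.3, Route 5=-2.9, Route 6=-1.9, Route 7=-1.5
Best worst-case = -0.1 → Route 1.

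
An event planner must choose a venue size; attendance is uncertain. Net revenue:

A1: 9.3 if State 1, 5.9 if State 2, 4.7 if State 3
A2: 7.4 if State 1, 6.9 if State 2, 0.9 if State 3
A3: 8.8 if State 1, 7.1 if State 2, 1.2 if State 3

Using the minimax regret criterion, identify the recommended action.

A1

Column bests: State 1=9.3, State 2=7.1, State 3=4.7.
A1 regrets: 0.0, 1.2, 0.0 → max 1.2
A2 regrets: 1.9, 0.2, 3.8 → max 3.8
A3 regrets: 0.5, 0.0, 3.5 → max 3.5
Smallest max regret = 1.2 → A1.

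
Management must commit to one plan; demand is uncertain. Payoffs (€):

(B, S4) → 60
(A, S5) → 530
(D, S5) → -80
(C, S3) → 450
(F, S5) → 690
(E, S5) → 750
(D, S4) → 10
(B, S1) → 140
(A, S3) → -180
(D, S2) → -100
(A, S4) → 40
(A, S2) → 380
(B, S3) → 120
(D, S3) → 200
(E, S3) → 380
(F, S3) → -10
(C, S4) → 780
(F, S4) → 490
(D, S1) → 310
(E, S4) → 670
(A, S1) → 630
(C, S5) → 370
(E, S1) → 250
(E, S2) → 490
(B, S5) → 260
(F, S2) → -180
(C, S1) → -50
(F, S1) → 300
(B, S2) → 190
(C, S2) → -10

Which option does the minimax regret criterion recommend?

Column bests: S1=630, S2=490, S3=450, S4=780, S5=750.
A regrets: 0, 110, 630, 740, 220 → max 740
B regrets: 490, 300, 330, 720, 490 → max 720
C regrets: 680, 500, 0, 0, 380 → max 680
D regrets: 320, 590, 250, 770, 830 → max 830
E regrets: 380, 0, 70, 110, 0 → max 380
F regrets: 330, 670, 460, 290, 60 → max 670
Smallest max regret = 380 → E.

E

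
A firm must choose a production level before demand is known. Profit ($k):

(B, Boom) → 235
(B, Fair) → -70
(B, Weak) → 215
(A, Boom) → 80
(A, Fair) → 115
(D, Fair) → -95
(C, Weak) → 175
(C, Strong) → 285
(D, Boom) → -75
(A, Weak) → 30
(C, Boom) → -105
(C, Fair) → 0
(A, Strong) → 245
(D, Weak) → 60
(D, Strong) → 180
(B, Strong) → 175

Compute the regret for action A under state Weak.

185

Best payoff under Weak is 215.
Regret = 215 − 30 = 185.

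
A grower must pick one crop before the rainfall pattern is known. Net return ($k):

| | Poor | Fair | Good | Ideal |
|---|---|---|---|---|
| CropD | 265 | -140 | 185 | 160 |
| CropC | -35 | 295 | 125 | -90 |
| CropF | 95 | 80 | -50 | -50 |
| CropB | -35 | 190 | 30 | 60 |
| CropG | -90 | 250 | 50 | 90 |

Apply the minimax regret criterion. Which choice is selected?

Column bests: Poor=265, Fair=295, Good=185, Ideal=160.
CropD regrets: 0, 435, 0, 0 → max 435
CropC regrets: 300, 0, 60, 250 → max 300
CropF regrets: 170, 215, 235, 210 → max 235
CropB regrets: 300, 105, 155, 100 → max 300
CropG regrets: 355, 45, 135, 70 → max 355
Smallest max regret = 235 → CropF.

CropF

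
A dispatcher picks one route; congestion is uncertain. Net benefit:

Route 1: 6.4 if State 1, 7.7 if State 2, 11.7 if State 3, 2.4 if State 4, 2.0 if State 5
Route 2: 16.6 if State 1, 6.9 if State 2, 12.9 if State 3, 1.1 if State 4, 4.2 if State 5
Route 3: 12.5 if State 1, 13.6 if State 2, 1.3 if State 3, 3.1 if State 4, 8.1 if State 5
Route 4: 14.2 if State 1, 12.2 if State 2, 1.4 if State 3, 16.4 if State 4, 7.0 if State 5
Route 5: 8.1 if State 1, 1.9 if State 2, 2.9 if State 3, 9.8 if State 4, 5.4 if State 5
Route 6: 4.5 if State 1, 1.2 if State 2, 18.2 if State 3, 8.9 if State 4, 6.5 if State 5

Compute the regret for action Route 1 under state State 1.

10.2

Best payoff under State 1 is 16.6.
Regret = 16.6 − 6.4 = 10.2.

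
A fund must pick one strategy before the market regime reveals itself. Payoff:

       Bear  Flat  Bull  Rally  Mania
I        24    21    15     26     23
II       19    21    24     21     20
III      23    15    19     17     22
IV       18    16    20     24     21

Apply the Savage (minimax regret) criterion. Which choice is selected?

II

Column bests: Bear=24, Flat=21, Bull=24, Rally=26, Mania=23.
I regrets: 0, 0, 9, 0, 0 → max 9
II regrets: 5, 0, 0, 5, 3 → max 5
III regrets: 1, 6, 5, 9, 1 → max 9
IV regrets: 6, 5, 4, 2, 2 → max 6
Smallest max regret = 5 → II.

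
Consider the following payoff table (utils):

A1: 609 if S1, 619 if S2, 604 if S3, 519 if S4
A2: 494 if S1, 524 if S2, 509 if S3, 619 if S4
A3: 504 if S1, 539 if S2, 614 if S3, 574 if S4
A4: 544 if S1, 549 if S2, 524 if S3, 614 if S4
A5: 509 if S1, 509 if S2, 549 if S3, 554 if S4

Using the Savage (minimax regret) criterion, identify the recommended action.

Column bests: S1=609, S2=619, S3=614, S4=619.
A1 regrets: 0, 0, 10, 100 → max 100
A2 regrets: 115, 95, 105, 0 → max 115
A3 regrets: 105, 80, 0, 45 → max 105
A4 regrets: 65, 70, 90, 5 → max 90
A5 regrets: 100, 110, 65, 65 → max 110
Smallest max regret = 90 → A4.

A4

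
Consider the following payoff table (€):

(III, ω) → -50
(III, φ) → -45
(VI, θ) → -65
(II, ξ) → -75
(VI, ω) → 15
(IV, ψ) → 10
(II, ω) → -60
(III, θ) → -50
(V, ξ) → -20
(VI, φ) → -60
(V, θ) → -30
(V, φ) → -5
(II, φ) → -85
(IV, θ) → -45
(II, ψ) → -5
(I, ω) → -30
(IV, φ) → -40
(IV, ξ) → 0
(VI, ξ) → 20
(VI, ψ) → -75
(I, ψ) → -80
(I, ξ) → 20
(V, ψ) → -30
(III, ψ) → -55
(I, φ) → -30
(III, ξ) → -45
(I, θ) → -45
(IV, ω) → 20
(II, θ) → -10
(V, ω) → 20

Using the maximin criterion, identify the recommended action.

Row minima: I=-80, II=-85, III=-55, IV=-45, V=-30, VI=-75
Best worst-case = -30 → V.

V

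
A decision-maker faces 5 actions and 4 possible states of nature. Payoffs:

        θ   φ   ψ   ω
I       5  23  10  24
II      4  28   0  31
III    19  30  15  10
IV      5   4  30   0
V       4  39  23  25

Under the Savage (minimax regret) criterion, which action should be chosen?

V

Column bests: θ=19, φ=39, ψ=30, ω=31.
I regrets: 14, 16, 20, 7 → max 20
II regrets: 15, 11, 30, 0 → max 30
III regrets: 0, 9, 15, 21 → max 21
IV regrets: 14, 35, 0, 31 → max 35
V regrets: 15, 0, 7, 6 → max 15
Smallest max regret = 15 → V.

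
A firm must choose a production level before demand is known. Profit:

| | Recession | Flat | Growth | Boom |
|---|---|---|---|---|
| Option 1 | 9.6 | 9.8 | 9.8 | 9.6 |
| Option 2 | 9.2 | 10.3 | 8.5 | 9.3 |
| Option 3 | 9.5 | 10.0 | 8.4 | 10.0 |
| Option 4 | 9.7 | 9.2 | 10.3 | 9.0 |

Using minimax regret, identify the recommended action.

Option 1

Column bests: Recession=9.7, Flat=10.3, Growth=10.3, Boom=10.0.
Option 1 regrets: 0.1, 0.5, 0.5, 0.4 → max 0.5
Option 2 regrets: 0.5, 0.0, 1.8, 0.7 → max 1.8
Option 3 regrets: 0.2, 0.3, 1.9, 0.0 → max 1.9
Option 4 regrets: 0.0, 1.1, 0.0, 1.0 → max 1.1
Smallest max regret = 0.5 → Option 1.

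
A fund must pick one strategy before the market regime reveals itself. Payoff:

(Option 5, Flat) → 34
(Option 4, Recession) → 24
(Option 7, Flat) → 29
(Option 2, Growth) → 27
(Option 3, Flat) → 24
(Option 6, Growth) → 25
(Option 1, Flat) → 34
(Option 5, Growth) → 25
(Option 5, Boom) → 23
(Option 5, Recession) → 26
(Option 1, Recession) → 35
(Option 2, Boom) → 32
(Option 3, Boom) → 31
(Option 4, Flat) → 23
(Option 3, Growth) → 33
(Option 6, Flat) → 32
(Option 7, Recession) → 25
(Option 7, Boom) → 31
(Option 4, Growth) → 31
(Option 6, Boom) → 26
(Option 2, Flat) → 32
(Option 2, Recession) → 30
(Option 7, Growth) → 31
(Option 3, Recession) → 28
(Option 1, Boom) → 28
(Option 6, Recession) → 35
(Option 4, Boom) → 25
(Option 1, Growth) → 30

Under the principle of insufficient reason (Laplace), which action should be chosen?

Row averages: Option 1=31.75, Option 2=30.25, Option 3=29, Option 4=25.75, Option 5=27, Option 6=29.5, Option 7=29
Highest average = 31.75 → Option 1.

Option 1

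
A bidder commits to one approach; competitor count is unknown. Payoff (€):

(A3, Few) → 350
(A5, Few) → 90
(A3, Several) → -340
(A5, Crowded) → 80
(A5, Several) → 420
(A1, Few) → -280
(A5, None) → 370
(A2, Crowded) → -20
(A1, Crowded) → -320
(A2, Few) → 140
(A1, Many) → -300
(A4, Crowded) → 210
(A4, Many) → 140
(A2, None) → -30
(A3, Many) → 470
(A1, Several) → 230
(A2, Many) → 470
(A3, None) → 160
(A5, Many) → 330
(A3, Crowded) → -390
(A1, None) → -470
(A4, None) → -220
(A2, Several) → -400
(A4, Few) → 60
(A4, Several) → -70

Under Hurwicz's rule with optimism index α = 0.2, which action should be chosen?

A1: 0.2·230 + 0.8·(-470) = -330
A2: 0.2·470 + 0.8·(-400) = -226
A3: 0.2·470 + 0.8·(-390) = -218
A4: 0.2·210 + 0.8·(-220) = -134
A5: 0.2·420 + 0.8·80 = 148
Highest Hurwicz score = 148 → A5.

A5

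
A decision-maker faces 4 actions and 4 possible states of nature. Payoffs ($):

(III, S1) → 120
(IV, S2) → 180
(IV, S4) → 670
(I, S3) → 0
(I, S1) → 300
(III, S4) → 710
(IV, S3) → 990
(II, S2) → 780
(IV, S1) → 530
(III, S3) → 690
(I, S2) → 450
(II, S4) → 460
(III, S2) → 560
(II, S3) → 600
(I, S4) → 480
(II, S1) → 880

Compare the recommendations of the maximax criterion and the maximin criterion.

Row maxima: I=480, II=880, III=710, IV=990
Best best-case = 990 → IV.
Row minima: I=0, II=460, III=120, IV=180
Best worst-case = 460 → II.

maximax → IV; maximin → II (disagree)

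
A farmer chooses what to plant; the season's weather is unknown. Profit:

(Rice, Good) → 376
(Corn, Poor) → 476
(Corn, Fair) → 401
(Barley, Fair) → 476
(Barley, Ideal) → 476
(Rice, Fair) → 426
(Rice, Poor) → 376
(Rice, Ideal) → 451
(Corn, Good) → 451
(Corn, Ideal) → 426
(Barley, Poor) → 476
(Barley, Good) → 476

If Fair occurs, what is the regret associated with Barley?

0

Best payoff under Fair is 476.
Regret = 476 − 476 = 0.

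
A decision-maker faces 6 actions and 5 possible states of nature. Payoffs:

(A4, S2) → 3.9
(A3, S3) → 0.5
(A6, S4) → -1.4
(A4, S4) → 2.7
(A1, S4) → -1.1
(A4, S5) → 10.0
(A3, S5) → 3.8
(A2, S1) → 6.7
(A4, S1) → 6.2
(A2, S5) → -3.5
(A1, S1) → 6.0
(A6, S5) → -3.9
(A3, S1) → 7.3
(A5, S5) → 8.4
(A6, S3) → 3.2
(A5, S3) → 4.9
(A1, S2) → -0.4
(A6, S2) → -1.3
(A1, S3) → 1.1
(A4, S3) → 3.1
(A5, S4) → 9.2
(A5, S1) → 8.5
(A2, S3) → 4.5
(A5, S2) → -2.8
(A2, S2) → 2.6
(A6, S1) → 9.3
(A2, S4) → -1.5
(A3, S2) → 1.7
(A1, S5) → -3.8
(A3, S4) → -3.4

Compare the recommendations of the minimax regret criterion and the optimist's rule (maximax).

minimax regret → A4; maximax → A4 (agree)

Column bests: S1=9.3, S2=3.9, S3=4.9, S4=9.2, S5=10.0.
A1 regrets: 3.3, 4.3, 3.8, 10.3, 13.8 → max 13.8
A2 regrets: 2.6, 1.3, 0.4, 10.7, 13.5 → max 13.5
A3 regrets: 2.0, 2.2, 4.4, 12.6, 6.2 → max 12.6
A4 regrets: 3.1, 0.0, 1.8, 6.5, 0.0 → max 6.5
A5 regrets: 0.8, 6.7, 0.0, 0.0, 1.6 → max 6.7
A6 regrets: 0.0, 5.2, 1.7, 10.6, 13.9 → max 13.9
Smallest max regret = 6.5 → A4.
Row maxima: A1=6.0, A2=6.7, A3=7.3, A4=10.0, A5=9.2, A6=9.3
Best best-case = 10.0 → A4.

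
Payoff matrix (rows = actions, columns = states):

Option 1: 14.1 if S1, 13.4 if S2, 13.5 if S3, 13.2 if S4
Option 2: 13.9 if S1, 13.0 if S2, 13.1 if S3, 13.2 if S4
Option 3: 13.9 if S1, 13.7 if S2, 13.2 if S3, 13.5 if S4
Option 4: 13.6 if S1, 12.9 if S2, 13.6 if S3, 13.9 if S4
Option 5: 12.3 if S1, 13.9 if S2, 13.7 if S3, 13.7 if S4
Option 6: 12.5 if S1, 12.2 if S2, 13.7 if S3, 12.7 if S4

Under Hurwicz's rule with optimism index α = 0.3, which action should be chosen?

Option 1: 0.3·14.1 + 0.7·13.2 = 13.47
Option 2: 0.3·13.9 + 0.7·13.0 = 13.27
Option 3: 0.3·13.9 + 0.7·13.2 = 13.41
Option 4: 0.3·13.9 + 0.7·12.9 = 13.2
Option 5: 0.3·13.9 + 0.7·12.3 = 12.78
Option 6: 0.3·13.7 + 0.7·12.2 = 12.65
Highest Hurwicz score = 13.47 → Option 1.

Option 1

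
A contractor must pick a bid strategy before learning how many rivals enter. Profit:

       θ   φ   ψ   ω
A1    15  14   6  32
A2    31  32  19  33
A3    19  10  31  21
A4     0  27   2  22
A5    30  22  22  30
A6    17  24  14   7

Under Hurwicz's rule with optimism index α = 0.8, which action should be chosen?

A1: 0.8·32 + 0.2·6 = 26.8
A2: 0.8·33 + 0.2·19 = 30.2
A3: 0.8·31 + 0.2·10 = 26.8
A4: 0.8·27 + 0.2·0 = 21.6
A5: 0.8·30 + 0.2·22 = 28.4
A6: 0.8·24 + 0.2·7 = 20.6
Highest Hurwicz score = 30.2 → A2.

A2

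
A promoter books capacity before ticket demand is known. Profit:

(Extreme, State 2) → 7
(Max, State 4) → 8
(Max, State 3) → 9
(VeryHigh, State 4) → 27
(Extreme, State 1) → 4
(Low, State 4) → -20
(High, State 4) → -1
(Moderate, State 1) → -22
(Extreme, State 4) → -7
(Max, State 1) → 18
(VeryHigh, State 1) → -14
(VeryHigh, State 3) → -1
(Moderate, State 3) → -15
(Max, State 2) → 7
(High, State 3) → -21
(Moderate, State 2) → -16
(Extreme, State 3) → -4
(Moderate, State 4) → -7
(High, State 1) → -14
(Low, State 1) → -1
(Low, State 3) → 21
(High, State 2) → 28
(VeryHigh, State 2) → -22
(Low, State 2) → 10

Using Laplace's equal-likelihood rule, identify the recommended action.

Max

Row averages: Low=2.5, Moderate=-15, High=-2, VeryHigh=-2.5, Extreme=0, Max=10.5
Highest average = 10.5 → Max.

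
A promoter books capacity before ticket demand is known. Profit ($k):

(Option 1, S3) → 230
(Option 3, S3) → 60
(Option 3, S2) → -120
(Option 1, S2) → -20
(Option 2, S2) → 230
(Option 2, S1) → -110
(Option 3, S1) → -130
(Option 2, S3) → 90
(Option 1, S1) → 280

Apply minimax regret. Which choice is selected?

Option 1

Column bests: S1=280, S2=230, S3=230.
Option 1 regrets: 0, 250, 0 → max 250
Option 2 regrets: 390, 0, 140 → max 390
Option 3 regrets: 410, 350, 170 → max 410
Smallest max regret = 250 → Option 1.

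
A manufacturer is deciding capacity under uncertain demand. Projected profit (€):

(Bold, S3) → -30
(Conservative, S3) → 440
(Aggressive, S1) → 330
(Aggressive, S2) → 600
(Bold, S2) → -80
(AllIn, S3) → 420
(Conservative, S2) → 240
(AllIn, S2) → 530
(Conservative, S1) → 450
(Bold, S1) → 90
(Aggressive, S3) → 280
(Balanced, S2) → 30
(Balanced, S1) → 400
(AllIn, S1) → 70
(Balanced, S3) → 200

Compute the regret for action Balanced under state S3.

Best payoff under S3 is 440.
Regret = 440 − 200 = 240.

240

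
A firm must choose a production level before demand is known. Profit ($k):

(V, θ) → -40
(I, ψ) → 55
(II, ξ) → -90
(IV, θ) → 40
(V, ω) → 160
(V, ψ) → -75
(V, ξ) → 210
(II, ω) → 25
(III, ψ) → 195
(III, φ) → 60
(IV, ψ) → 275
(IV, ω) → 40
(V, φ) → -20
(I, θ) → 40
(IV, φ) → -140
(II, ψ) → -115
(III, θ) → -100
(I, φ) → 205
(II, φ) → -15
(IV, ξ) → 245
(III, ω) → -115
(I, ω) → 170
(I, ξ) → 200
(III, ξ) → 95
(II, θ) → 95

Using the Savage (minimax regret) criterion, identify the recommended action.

Column bests: θ=95, φ=205, ψ=275, ω=170, ξ=245.
I regrets: 55, 0, 220, 0, 45 → max 220
II regrets: 0, 220, 390, 145, 335 → max 390
III regrets: 195, 145, 80, 285, 150 → max 285
IV regrets: 55, 345, 0, 130, 0 → max 345
V regrets: 135, 225, 350, 10, 35 → max 350
Smallest max regret = 220 → I.

I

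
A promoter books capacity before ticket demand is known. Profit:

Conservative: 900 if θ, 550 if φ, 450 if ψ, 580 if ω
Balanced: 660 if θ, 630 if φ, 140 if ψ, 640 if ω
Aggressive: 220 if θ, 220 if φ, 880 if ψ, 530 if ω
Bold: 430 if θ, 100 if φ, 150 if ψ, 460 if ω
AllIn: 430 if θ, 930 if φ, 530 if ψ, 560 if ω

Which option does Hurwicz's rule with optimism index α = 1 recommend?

Conservative: 1·900 + 0·450 = 900
Balanced: 1·660 + 0·140 = 660
Aggressive: 1·880 + 0·220 = 880
Bold: 1·460 + 0·100 = 460
AllIn: 1·930 + 0·430 = 930
Highest Hurwicz score = 930 → AllIn.

AllIn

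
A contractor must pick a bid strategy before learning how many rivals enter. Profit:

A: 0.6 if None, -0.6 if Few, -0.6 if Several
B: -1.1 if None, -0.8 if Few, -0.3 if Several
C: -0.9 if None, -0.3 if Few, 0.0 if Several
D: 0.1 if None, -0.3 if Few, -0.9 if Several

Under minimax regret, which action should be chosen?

A

Column bests: None=0.6, Few=-0.3, Several=0.0.
A regrets: 0.0, 0.3, 0.6 → max 0.6
B regrets: 1.7, 0.5, 0.3 → max 1.7
C regrets: 1.5, 0.0, 0.0 → max 1.5
D regrets: 0.5, 0.0, 0.9 → max 0.9
Smallest max regret = 0.6 → A.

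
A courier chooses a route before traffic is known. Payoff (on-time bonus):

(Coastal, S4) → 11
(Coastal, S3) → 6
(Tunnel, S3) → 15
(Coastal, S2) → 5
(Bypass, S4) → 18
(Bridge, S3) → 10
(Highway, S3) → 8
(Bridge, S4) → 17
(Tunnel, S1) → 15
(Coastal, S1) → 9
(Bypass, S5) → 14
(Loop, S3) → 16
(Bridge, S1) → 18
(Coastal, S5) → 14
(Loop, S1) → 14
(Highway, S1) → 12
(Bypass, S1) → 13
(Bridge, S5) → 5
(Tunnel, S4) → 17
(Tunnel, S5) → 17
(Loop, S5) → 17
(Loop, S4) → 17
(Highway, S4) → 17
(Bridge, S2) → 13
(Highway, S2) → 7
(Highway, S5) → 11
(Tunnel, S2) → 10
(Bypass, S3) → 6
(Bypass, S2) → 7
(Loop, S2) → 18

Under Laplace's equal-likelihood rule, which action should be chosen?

Row averages: Bypass=11.6, Tunnel=14.8, Bridge=12.6, Loop=16.4, Highway=11, Coastal=9
Highest average = 16.4 → Loop.

Loop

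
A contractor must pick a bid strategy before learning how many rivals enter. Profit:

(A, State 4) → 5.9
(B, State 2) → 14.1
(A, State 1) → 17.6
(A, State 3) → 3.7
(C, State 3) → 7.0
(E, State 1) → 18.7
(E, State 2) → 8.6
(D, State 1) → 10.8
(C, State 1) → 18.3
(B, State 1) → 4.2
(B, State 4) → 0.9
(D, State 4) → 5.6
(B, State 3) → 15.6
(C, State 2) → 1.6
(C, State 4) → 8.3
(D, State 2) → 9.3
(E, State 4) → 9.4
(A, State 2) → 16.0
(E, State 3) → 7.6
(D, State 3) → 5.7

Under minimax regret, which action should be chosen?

Column bests: State 1=18.7, State 2=16.0, State 3=15.6, State 4=9.4.
A regrets: 1.1, 0.0, 11.9, 3.5 → max 11.9
B regrets: 14.5, 1.9, 0.0, 8.5 → max 14.5
C regrets: 0.4, 14.4, 8.6, 1.1 → max 14.4
D regrets: 7.9, 6.7, 9.9, 3.8 → max 9.9
E regrets: 0.0, 7.4, 8.0, 0.0 → max 8.0
Smallest max regret = 8.0 → E.

E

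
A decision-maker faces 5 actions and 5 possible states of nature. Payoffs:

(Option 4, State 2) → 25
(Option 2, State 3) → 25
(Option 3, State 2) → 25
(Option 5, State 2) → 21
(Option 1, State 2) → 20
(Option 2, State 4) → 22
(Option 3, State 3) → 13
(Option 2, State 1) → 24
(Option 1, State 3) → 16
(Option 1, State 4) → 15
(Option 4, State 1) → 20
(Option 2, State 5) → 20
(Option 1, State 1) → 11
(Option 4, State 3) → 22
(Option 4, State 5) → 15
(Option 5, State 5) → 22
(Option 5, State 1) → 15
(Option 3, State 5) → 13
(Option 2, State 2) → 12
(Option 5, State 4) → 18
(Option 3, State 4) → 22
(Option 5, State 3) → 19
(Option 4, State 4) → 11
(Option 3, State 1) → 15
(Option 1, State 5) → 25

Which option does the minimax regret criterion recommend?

Option 5

Column bests: State 1=24, State 2=25, State 3=25, State 4=22, State 5=25.
Option 1 regrets: 13, 5, 9, 7, 0 → max 13
Option 2 regrets: 0, 13, 0, 0, 5 → max 13
Option 3 regrets: 9, 0, 12, 0, 12 → max 12
Option 4 regrets: 4, 0, 3, 11, 10 → max 11
Option 5 regrets: 9, 4, 6, 4, 3 → max 9
Smallest max regret = 9 → Option 5.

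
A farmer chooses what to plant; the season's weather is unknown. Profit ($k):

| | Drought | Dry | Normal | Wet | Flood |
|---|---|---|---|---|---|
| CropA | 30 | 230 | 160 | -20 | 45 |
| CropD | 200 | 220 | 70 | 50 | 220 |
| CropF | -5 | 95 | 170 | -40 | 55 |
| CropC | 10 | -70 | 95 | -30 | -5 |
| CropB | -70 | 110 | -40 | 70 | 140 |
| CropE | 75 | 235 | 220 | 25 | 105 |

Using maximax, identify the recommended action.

CropE

Row maxima: CropA=230, CropD=220, CropF=170, CropC=95, CropB=140, CropE=235
Best best-case = 235 → CropE.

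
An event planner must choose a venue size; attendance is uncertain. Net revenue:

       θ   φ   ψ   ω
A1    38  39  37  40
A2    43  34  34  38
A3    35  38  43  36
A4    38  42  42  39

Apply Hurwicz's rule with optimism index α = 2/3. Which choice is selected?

A4

A1: 2/3·40 + 1/3·37 = 39
A2: 2/3·43 + 1/3·34 = 40
A3: 2/3·43 + 1/3·35 = 121/3
A4: 2/3·42 + 1/3·38 = 122/3
Highest Hurwicz score = 122/3 → A4.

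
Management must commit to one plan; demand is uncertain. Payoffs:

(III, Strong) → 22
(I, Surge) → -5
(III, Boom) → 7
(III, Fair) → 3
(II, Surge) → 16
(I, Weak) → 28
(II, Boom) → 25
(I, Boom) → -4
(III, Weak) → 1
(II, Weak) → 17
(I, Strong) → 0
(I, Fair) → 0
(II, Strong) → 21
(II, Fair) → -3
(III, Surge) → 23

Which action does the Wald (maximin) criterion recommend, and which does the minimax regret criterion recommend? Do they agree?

maximin → III; minimax regret → II (disagree)

Row minima: I=-5, II=-3, III=1
Best worst-case = 1 → III.
Column bests: Weak=28, Fair=3, Strong=22, Boom=25, Surge=23.
I regrets: 0, 3, 22, 29, 28 → max 29
II regrets: 11, 6, 1, 0, 7 → max 11
III regrets: 27, 0, 0, 18, 0 → max 27
Smallest max regret = 11 → II.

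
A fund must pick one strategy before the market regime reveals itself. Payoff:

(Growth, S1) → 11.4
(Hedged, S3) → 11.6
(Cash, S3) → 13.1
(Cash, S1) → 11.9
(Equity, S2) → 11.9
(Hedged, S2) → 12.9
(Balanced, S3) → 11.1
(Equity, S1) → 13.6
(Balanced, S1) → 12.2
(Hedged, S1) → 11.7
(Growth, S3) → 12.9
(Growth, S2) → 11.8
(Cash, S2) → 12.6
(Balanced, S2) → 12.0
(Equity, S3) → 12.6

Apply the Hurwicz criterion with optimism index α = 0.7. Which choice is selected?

Growth: 0.7·12.9 + 0.3·11.4 = 12.45
Cash: 0.7·13.1 + 0.3·11.9 = 12.74
Balanced: 0.7·12.2 + 0.3·11.1 = 11.87
Hedged: 0.7·12.9 + 0.3·11.6 = 12.51
Equity: 0.7·13.6 + 0.3·11.9 = 13.09
Highest Hurwicz score = 13.09 → Equity.

Equity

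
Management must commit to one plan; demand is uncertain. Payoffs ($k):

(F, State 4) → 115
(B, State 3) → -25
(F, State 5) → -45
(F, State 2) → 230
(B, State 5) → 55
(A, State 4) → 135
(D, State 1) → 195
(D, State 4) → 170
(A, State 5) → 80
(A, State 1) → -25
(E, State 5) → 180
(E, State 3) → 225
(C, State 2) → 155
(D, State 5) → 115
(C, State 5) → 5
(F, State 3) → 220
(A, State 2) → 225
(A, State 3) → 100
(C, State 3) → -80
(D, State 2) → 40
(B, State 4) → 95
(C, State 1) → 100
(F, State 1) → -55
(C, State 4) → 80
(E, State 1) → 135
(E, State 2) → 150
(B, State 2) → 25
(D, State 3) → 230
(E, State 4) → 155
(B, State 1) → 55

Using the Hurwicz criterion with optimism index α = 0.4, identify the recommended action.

A: 0.4·225 + 0.6·(-25) = 75
B: 0.4·95 + 0.6·(-25) = 23
C: 0.4·155 + 0.6·(-80) = 14
D: 0.4·230 + 0.6·40 = 116
E: 0.4·225 + 0.6·135 = 171
F: 0.4·230 + 0.6·(-55) = 59
Highest Hurwicz score = 171 → E.

E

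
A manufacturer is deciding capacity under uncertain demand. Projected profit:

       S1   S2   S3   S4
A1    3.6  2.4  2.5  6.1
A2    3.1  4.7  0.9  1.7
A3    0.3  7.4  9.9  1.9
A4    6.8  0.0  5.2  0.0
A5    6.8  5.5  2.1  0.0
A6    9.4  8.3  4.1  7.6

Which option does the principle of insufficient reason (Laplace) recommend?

A6

Row averages: A1=3.65, A2=2.6, A3=4.875, A4=3, A5=3.6, A6=7.35
Highest average = 7.35 → A6.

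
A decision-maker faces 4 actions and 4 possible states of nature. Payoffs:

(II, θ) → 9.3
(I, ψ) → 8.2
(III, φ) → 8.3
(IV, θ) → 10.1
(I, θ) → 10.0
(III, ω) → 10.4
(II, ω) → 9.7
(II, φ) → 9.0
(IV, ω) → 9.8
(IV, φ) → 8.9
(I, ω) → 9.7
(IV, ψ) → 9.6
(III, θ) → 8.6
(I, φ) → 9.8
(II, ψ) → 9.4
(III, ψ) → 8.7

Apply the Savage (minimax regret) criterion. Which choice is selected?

Column bests: θ=10.1, φ=9.8, ψ=9.6, ω=10.4.
I regrets: 0.1, 0.0, 1.4, 0.7 → max 1.4
II regrets: 0.8, 0.8, 0.2, 0.7 → max 0.8
III regrets: 1.5, 1.5, 0.9, 0.0 → max 1.5
IV regrets: 0.0, 0.9, 0.0, 0.6 → max 0.9
Smallest max regret = 0.8 → II.

II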